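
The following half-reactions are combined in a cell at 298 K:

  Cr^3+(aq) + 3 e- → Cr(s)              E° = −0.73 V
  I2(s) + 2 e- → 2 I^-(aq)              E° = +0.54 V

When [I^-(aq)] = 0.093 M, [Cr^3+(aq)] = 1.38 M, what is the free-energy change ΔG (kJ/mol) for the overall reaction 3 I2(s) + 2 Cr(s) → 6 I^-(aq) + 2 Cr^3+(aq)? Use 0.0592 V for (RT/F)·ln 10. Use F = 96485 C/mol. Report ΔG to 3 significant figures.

−769 kJ/mol

With I₂/I⁻ reduced at the cathode, E°cell = +0.54 − (−0.73) = +1.27 V and n = 6.
Q = [I^-(aq)]^6·[Cr^3+(aq)]^2 = 1.23×10^−6, so log Q = −5.909 and E = +1.27 − (0.0592/6)(−5.909) = +1.3283 V.
Finally ΔG = −nFE = −(6)(96485 C/mol)(+1.3283 V) = −769 kJ/mol.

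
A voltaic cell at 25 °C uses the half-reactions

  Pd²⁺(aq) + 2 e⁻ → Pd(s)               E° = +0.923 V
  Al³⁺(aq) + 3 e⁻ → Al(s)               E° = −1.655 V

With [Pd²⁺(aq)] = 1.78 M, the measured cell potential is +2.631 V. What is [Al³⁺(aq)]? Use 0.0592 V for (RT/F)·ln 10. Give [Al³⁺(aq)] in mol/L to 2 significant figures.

Pd²⁺/Pd is the cathode (higher E°); E°cell = +0.923 − (−1.655) = +2.578 V with n = 6.
Since E = E° − (0.0592/n)·log Q, log Q = n(E° − E)/0.0592 = −5.372.
The balanced reaction is 3 Pd²⁺(aq) + 2 Al(s) → 3 Pd(s) + 2 Al³⁺(aq), so Q = [Al³⁺(aq)]^2 / [Pd²⁺(aq)]^3.
Substituting the known concentrations and solving, log [Al³⁺(aq)] = −2.310 and [Al³⁺(aq)] = 0.0049 M.

0.0049 M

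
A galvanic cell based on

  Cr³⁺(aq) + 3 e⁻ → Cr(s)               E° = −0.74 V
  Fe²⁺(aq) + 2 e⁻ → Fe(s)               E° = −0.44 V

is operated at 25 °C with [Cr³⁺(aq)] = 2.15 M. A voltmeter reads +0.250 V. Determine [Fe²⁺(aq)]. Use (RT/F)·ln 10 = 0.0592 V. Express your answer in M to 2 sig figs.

With Fe²⁺/Fe at the cathode and Cr³⁺/Cr at the anode, E°cell = −0.44 − (−0.74) = +0.30 V (n = 6).
Since E = E° − (0.0592/n)·log Q, log Q = n(E° − E)/0.0592 = 5.068.
For 3 Fe²⁺(aq) + 2 Cr(s) → 3 Fe(s) + 2 Cr³⁺(aq), the reaction quotient is Q = [Cr³⁺(aq)]^2 / [Fe²⁺(aq)]^3.
Solving for the unknown gives log [Fe²⁺(aq)] = −1.468, so [Fe²⁺(aq)] ≈ 0.034 M.

0.034 M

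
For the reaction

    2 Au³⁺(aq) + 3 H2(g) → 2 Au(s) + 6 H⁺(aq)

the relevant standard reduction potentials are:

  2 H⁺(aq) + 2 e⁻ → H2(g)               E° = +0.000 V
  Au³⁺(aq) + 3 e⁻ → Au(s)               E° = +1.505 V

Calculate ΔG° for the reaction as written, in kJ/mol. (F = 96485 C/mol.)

In the reaction as written Au³⁺(aq) is reduced, so the Au³⁺/Au couple is the cathode and 2H⁺/H₂ is the anode.
E°cell = +1.505 − (+0.000) = +1.505 V; balancing electrons gives n = 6.
ΔG° = −nFE°cell = −(6)(96485)(+1.505) J/mol = −871 kJ/mol.

−871 kJ/mol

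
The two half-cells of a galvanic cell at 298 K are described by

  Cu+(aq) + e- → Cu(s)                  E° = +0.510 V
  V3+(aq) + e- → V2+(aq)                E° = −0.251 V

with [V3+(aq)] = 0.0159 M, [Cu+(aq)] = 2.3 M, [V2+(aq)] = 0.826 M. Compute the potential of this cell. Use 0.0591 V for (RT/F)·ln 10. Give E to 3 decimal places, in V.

+0.884 V

Cu⁺/Cu is reduced (cathode, E° = +0.510 V) and V³⁺/V²⁺ is oxidized (anode).
The standard potential is +0.510 − (−0.251) = +0.761 V and the balanced reaction transfers n = 1 electron.
For the overall reaction Cu+(aq) + V2+(aq) → Cu(s) + V3+(aq), Q = [V3+(aq)] / ([Cu+(aq)]·[V2+(aq)]) = 0.00837, giving log Q = −2.077.
E = E° − (0.0591/n)·log Q = +0.761 − (0.0591/1)(−2.077) = +0.884 V.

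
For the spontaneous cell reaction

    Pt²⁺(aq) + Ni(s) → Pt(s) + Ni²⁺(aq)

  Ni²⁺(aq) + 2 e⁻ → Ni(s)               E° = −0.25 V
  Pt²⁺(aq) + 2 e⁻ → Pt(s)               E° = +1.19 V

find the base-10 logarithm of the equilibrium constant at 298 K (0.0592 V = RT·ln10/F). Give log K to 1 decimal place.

log K = 48.6

The Pt²⁺/Pt couple is reduced (cathode); E°cell = +1.19 − (−0.25) = +1.44 V with n = 2.
At equilibrium E = 0, so log K = nE°cell / 0.0592 = (2)(+1.44) / 0.0592 = 48.6.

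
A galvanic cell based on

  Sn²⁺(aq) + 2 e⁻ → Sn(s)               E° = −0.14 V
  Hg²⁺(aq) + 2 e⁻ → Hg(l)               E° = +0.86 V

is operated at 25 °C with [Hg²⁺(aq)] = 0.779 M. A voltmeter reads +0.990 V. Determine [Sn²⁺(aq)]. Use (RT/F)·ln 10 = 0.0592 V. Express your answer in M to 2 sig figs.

Hg²⁺/Hg is the cathode (higher E°); E°cell = +0.86 − (−0.14) = +1.00 V with n = 2.
From the Nernst equation, log Q = n(E° − E)/0.0592 = 2·(+1.00 − (+0.990))/0.0592 = 0.338.
For Hg²⁺(aq) + Sn(s) → Hg(l) + Sn²⁺(aq), the reaction quotient is Q = [Sn²⁺(aq)] / [Hg²⁺(aq)].
Substituting the known concentrations and solving, log [Sn²⁺(aq)] = 0.230 and [Sn²⁺(aq)] = 1.7 M.

1.7 M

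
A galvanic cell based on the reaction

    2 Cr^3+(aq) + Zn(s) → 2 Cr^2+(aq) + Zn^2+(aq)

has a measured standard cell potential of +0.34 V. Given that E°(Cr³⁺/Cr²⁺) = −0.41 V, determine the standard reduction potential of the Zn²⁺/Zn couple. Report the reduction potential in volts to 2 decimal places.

−0.75 V

In the reaction as written the Cr³⁺/Cr²⁺ couple is reduced (cathode) and Zn²⁺/Zn is oxidized (anode), so E°cell = E°(Cr³⁺/Cr²⁺) − E°(Zn²⁺/Zn).
E°(Zn²⁺/Zn) = E°(cathode) − E°cell = −0.41 − (+0.34) = −0.75 V.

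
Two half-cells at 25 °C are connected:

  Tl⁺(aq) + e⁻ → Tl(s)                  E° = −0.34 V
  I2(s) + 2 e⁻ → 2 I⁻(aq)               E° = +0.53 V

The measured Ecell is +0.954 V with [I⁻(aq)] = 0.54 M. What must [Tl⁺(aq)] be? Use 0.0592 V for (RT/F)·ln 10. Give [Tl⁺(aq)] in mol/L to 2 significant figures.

0.071 M

I₂/I⁻ is the cathode (higher E°); E°cell = +0.53 − (−0.34) = +0.87 V with n = 2.
Rearranging E = E° − (0.0592/n)·log Q gives log Q = 2(+0.87 − (+0.954))/0.0592 = −2.838.
For I2(s) + 2 Tl(s) → 2 I⁻(aq) + 2 Tl⁺(aq), the reaction quotient is Q = [I⁻(aq)]^2·[Tl⁺(aq)]^2.
Solving for the unknown gives log [Tl⁺(aq)] = −1.151, so [Tl⁺(aq)] ≈ 0.071 M.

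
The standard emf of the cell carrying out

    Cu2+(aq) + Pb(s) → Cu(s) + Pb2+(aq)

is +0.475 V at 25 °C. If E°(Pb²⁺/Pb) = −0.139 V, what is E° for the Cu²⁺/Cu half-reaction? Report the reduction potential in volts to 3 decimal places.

+0.336 V

In the reaction as written the Cu²⁺/Cu couple is reduced (cathode) and Pb²⁺/Pb is oxidized (anode), so E°cell = E°(Cu²⁺/Cu) − E°(Pb²⁺/Pb).
E°(Cu²⁺/Cu) = E°cell + E°(anode) = +0.475 + (−0.139) = +0.336 V.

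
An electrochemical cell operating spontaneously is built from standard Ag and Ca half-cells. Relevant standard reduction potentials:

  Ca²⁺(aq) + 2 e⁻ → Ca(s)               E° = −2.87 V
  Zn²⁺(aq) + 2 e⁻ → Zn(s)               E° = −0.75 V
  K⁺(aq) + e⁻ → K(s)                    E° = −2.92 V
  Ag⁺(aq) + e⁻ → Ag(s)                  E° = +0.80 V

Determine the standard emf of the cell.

+3.67 V

The Ag⁺/Ag couple has the higher E°, so Ag ion is reduced (cathode) and Ca is oxidized (anode).
E°cell = E°(cathode) − E°(anode) = +0.80 − (−2.87) = +3.67 V.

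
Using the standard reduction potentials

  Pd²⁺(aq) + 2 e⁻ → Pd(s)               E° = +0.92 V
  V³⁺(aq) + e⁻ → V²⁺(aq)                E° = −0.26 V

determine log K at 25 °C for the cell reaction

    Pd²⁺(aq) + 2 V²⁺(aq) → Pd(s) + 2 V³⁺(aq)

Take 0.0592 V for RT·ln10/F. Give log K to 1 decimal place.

log K = 39.9

The Pd²⁺/Pd couple is reduced (cathode); E°cell = +0.92 − (−0.26) = +1.18 V with n = 2.
At equilibrium E = 0, so log K = nE°cell / 0.0592 = (2)(+1.18) / 0.0592 = 39.9.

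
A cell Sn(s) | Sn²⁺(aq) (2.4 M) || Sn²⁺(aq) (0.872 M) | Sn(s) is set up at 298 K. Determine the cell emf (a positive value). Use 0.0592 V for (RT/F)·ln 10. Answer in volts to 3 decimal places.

For a concentration cell E°cell = 0, since both electrodes use the same couple.
The compartment with the higher Sn²⁺(aq) concentration (2.4 M) acts as the cathode; ions are reduced there and produced at the dilute (0.872 M) anode.
With n = 2, Ecell = −(0.0592/2)·log([dilute]/[conc]) = −(0.0592/2)·log(0.872/2.4) = +0.013 V.

0.013 V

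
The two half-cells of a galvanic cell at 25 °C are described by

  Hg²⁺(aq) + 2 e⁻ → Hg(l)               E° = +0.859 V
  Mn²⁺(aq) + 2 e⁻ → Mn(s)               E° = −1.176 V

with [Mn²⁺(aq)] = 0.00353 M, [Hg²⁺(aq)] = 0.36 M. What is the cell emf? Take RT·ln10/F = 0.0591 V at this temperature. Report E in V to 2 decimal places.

+2.09 V

Hg²⁺/Hg is reduced (cathode, E° = +0.859 V) and Mn²⁺/Mn is oxidized (anode).
The standard potential is +0.859 − (−1.176) = +2.035 V and the balanced reaction transfers n = 2 electrons.
The balanced reaction is Hg²⁺(aq) + Mn(s) → Hg(l) + Mn²⁺(aq), so Q = [Mn²⁺(aq)] / [Hg²⁺(aq)] = 0.00981 and log Q = −2.009.
E = E° − (0.0591/n)·log Q = +2.035 − (0.0591/2)(−2.009) = +2.09 V.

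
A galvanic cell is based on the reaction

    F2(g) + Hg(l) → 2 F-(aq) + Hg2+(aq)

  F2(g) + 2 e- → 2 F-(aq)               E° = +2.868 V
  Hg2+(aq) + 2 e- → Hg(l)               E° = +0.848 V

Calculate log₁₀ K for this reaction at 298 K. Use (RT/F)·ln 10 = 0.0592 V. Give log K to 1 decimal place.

The F₂/F⁻ couple is reduced (cathode); E°cell = +2.868 − (+0.848) = +2.020 V with n = 2.
At equilibrium E = 0, so log K = nE°cell / 0.0592 = (2)(+2.020) / 0.0592 = 68.2.

log K = 68.2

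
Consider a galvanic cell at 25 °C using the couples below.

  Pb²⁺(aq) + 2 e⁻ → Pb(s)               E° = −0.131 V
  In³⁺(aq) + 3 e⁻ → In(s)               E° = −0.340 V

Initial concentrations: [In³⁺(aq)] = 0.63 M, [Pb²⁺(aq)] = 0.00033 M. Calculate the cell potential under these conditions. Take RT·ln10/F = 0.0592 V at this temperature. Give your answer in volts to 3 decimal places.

Since E°(Pb²⁺/Pb) > E°(In³⁺/In), Pb²⁺/Pb serves as the cathode.
The standard potential is −0.131 − (−0.340) = +0.209 V and the balanced reaction transfers n = 6 electrons.
The balanced reaction is 3 Pb²⁺(aq) + 2 In(s) → 3 Pb(s) + 2 In³⁺(aq), so Q = [In³⁺(aq)]^2 / [Pb²⁺(aq)]^3 = 1.1×10^10 and log Q = 10.043.
E = E° − (0.0592/n)·log Q = +0.209 − (0.0592/6)(10.043) = +0.110 V.

+0.110 V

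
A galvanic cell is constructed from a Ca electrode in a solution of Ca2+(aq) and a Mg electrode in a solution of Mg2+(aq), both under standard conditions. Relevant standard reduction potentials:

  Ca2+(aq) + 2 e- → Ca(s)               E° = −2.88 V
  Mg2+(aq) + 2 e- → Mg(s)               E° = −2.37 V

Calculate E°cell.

Of the two couples in this cell, the one with the more positive reduction potential is reduced at the cathode: here that is Mg²⁺/Mg (−2.37 V); Ca²⁺/Ca (−2.88 V) is the anode.
E°cell = E°(cathode) − E°(anode) = −2.37 − (−2.88) = +0.51 V.

+0.51 V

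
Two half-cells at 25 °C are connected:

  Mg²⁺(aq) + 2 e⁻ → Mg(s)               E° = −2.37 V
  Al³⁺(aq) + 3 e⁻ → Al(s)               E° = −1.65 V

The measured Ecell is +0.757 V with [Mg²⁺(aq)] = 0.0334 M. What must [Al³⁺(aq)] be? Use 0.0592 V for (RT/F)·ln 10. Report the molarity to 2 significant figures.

0.46 M

With Al³⁺/Al at the cathode and Mg²⁺/Mg at the anode, E°cell = −1.65 − (−2.37) = +0.72 V (n = 6).
From the Nernst equation, log Q = n(E° − E)/0.0592 = 6·(+0.72 − (+0.757))/0.0592 = −3.750.
Balancing electrons gives 2 Al³⁺(aq) + 3 Mg(s) → 2 Al(s) + 3 Mg²⁺(aq); thus Q = [Mg²⁺(aq)]^3 / [Al³⁺(aq)]^2.
Solving for the unknown gives log [Al³⁺(aq)] = −0.339, so [Al³⁺(aq)] ≈ 0.46 M.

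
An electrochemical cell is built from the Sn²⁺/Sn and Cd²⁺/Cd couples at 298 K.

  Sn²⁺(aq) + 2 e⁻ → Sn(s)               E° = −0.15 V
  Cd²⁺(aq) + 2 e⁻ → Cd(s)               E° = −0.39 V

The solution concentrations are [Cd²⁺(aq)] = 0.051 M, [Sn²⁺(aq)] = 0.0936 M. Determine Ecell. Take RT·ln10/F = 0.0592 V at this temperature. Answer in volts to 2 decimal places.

+0.25 V

The Sn²⁺/Sn couple has the more positive E°, so it is the cathode; Cd²⁺/Cd is the anode.
The standard potential is −0.15 − (−0.39) = +0.24 V and the balanced reaction transfers n = 2 electrons.
For the overall reaction Sn²⁺(aq) + Cd(s) → Sn(s) + Cd²⁺(aq), Q = [Cd²⁺(aq)] / [Sn²⁺(aq)] = 0.545, giving log Q = −0.264.
Applying E = E° − (RT ln10/nF)·log Q gives +0.24 − (0.0592/2)(−0.264) = +0.25 V.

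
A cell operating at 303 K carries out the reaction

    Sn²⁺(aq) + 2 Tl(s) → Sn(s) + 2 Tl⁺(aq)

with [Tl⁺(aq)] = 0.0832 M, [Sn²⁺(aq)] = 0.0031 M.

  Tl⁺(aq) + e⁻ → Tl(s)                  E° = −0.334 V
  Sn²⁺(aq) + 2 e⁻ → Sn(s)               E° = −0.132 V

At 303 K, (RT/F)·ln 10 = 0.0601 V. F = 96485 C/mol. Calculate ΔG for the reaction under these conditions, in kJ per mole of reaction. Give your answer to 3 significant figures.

−37.0 kJ/mol

E°cell = −0.132 − (−0.334) = +0.202 V; the balanced reaction transfers n = 2 electrons.
The reaction quotient is [Tl⁺(aq)]^2 / [Sn²⁺(aq)] = 2.23; by Nernst, E = +0.202 − (0.0601/2)(0.349) = +0.1915 V.
Finally ΔG = −nFE = −(2)(96485 C/mol)(+0.1915 V) = −37.0 kJ/mol.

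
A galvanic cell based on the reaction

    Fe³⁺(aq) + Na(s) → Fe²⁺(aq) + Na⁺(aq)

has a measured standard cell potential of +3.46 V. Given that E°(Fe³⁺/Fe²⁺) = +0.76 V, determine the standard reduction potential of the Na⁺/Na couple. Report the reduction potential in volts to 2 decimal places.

−2.70 V

In the reaction as written the Fe³⁺/Fe²⁺ couple is reduced (cathode) and Na⁺/Na is oxidized (anode), so E°cell = E°(Fe³⁺/Fe²⁺) − E°(Na⁺/Na).
E°(Na⁺/Na) = E°(cathode) − E°cell = +0.76 − (+3.46) = −2.70 V.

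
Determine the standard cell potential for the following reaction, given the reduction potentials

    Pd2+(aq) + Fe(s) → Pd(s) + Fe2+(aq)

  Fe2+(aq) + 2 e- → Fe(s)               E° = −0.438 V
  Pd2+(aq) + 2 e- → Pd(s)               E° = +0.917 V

Pd2+(aq) gains electrons, so the Pd²⁺/Pd couple is the cathode; the Fe²⁺/Fe couple is the anode.
E°cell = E°(cathode) − E°(anode) = +0.917 − (−0.438) = +1.355 V.

+1.355 V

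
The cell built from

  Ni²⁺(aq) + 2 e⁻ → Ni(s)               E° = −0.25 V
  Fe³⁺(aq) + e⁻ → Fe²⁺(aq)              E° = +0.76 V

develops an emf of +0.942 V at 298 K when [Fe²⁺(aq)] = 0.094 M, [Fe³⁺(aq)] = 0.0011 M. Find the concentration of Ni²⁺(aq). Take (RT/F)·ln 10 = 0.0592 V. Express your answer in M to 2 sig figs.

Fe³⁺/Fe²⁺ is the cathode (higher E°); E°cell = +0.76 − (−0.25) = +1.01 V with n = 2.
Rearranging E = E° − (0.0592/n)·log Q gives log Q = 2(+1.01 − (+0.942))/0.0592 = 2.297.
Balancing electrons gives 2 Fe³⁺(aq) + Ni(s) → 2 Fe²⁺(aq) + Ni²⁺(aq); thus Q = ([Fe²⁺(aq)]^2·[Ni²⁺(aq)]) / [Fe³⁺(aq)]^2.
Isolating [Ni²⁺(aq)] in Q = 10^{2.297} yields log [Ni²⁺(aq)] = −1.566, i.e. 0.027 M.

0.027 M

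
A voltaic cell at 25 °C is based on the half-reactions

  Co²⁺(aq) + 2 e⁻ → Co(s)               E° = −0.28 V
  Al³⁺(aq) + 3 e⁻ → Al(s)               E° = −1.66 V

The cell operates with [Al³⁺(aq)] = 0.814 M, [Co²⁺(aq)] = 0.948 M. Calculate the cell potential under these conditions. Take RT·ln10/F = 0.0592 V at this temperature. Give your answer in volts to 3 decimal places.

+1.381 V

Co²⁺/Co is reduced (cathode, E° = −0.28 V) and Al³⁺/Al is oxidized (anode).
The standard potential is −0.28 − (−1.66) = +1.38 V and the balanced reaction transfers n = 6 electrons.
The balanced reaction is 3 Co²⁺(aq) + 2 Al(s) → 3 Co(s) + 2 Al³⁺(aq), so Q = [Al³⁺(aq)]^2 / [Co²⁺(aq)]^3 = 0.778 and log Q = −0.109.
Applying E = E° − (RT ln10/nF)·log Q gives +1.38 − (0.0592/6)(−0.109) = +1.381 V.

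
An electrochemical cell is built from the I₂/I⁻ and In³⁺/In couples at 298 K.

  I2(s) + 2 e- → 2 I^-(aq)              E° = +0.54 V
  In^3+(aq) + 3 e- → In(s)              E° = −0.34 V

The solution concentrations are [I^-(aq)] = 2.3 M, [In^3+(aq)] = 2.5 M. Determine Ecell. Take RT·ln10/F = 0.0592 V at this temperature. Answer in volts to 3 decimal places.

The I₂/I⁻ couple has the more positive E°, so it is the cathode; In³⁺/In is the anode.
E°cell = E°cat − E°an = +0.54 − (−0.34) = +0.88 V; n = 6.
For the overall reaction 3 I2(s) + 2 In(s) → 6 I^-(aq) + 2 In^3+(aq), Q = [I^-(aq)]^6·[In^3+(aq)]^2 = 925, giving log Q = 2.966.
By the Nernst equation, E = +0.88 − (0.0592/6)·(2.966) = +0.851 V.

+0.851 V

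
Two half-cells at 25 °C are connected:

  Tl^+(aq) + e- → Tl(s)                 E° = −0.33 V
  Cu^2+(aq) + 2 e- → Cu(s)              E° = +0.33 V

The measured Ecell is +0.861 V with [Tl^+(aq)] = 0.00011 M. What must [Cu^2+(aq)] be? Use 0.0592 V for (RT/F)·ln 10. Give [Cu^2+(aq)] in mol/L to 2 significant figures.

With Cu²⁺/Cu at the cathode and Tl⁺/Tl at the anode, E°cell = +0.33 − (−0.33) = +0.66 V (n = 2).
From the Nernst equation, log Q = n(E° − E)/0.0592 = 2·(+0.66 − (+0.861))/0.0592 = −6.791.
Balancing electrons gives Cu^2+(aq) + 2 Tl(s) → Cu(s) + 2 Tl^+(aq); thus Q = [Tl^+(aq)]^2 / [Cu^2+(aq)].
Substituting the known concentrations and solving, log [Cu^2+(aq)] = −1.126 and [Cu^2+(aq)] = 0.075 M.

0.075 M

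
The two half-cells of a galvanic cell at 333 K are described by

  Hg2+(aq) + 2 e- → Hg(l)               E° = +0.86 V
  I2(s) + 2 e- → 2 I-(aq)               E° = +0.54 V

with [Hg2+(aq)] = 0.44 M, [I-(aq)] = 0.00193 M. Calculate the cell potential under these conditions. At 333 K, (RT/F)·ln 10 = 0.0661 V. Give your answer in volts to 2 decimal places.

The Hg²⁺/Hg couple has the more positive E°, so it is the cathode; I₂/I⁻ is the anode.
E°cell = +0.86 − (+0.54) = +0.32 V, with n = 2 electrons transferred.
The balanced reaction is Hg2+(aq) + 2 I-(aq) → Hg(l) + I2(s), so Q = 1 / ([Hg2+(aq)]·[I-(aq)]^2) = 6.1×10^5 and log Q = 5.785.
By the Nernst equation, E = +0.32 − (0.0661/2)·(5.785) = +0.13 V.

+0.13 V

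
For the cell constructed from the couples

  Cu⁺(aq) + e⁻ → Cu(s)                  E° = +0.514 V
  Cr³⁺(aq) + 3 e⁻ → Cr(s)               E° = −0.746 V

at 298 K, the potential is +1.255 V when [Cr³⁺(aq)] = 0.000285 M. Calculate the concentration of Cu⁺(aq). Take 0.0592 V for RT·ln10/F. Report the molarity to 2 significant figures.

The Cu⁺/Cu couple has the larger reduction potential, so it is the cathode: E°cell = +0.514 − (−0.746) = +1.260 V and n = 3.
Rearranging E = E° − (0.0592/n)·log Q gives log Q = 3(+1.260 − (+1.255))/0.0592 = 0.253.
For 3 Cu⁺(aq) + Cr(s) → 3 Cu(s) + Cr³⁺(aq), the reaction quotient is Q = [Cr³⁺(aq)] / [Cu⁺(aq)]^3.
Solving for the unknown gives log [Cu⁺(aq)] = −1.266, so [Cu⁺(aq)] ≈ 0.054 M.

0.054 M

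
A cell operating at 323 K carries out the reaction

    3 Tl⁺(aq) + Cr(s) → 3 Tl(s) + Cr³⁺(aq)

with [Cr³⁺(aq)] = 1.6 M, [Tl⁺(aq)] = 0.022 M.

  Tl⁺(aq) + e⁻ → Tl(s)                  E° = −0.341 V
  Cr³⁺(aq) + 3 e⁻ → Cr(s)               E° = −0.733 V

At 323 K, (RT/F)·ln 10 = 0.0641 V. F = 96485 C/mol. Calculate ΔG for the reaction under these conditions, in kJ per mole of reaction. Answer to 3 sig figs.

With Tl⁺/Tl reduced at the cathode, E°cell = −0.341 − (−0.733) = +0.392 V and n = 3.
Here Q = [Cr³⁺(aq)] / [Tl⁺(aq)]^3 = 1.5×10^5 (log Q = 5.177), giving E = +0.392 − (0.0641/3)·(5.177) = +0.2814 V.
ΔG = −nFE = −(3)(96485)(+0.2814) J/mol = −81.5 kJ/mol.

−81.5 kJ/mol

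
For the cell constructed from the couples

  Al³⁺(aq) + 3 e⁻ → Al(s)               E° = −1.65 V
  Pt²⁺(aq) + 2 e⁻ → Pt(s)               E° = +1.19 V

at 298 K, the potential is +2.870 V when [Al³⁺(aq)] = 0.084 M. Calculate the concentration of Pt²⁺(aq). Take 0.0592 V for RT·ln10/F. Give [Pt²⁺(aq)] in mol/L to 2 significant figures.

2.0 M

With Pt²⁺/Pt at the cathode and Al³⁺/Al at the anode, E°cell = +1.19 − (−1.65) = +2.84 V (n = 6).
Rearranging E = E° − (0.0592/n)·log Q gives log Q = 6(+2.84 − (+2.870))/0.0592 = −3.041.
The balanced reaction is 3 Pt²⁺(aq) + 2 Al(s) → 3 Pt(s) + 2 Al³⁺(aq), so Q = [Al³⁺(aq)]^2 / [Pt²⁺(aq)]^3.
Isolating [Pt²⁺(aq)] in Q = 10^{−3.041} yields log [Pt²⁺(aq)] = 0.297, i.e. 2.0 M.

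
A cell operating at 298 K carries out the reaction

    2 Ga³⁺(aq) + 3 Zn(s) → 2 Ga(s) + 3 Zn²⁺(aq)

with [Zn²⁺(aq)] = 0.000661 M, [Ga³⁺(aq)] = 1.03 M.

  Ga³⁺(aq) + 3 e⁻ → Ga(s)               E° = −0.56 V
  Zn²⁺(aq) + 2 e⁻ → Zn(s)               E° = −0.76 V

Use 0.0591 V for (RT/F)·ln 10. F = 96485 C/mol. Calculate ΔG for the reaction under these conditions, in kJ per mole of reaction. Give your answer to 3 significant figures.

The standard cell potential is −0.56 − (−0.76) = +0.20 V, with n = 6 electrons in the balanced equation.
The reaction quotient is [Zn²⁺(aq)]^3 / [Ga³⁺(aq)]^2 = 2.72×10^−10; by Nernst, E = +0.20 − (0.0591/6)(−9.565) = +0.2942 V.
Then ΔG = −nFE = −6 × 96485 × +0.2942 J/mol = −170 kJ/mol.

−170 kJ/mol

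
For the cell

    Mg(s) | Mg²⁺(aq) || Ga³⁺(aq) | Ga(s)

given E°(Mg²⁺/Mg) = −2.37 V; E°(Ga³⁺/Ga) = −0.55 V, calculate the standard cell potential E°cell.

By convention the left-hand electrode in cell notation is the anode (oxidation) and the right-hand electrode is the cathode (reduction).
E°cell = E°(right) − E°(left) = −0.55 − (−2.37) = +1.82 V.

+1.82 V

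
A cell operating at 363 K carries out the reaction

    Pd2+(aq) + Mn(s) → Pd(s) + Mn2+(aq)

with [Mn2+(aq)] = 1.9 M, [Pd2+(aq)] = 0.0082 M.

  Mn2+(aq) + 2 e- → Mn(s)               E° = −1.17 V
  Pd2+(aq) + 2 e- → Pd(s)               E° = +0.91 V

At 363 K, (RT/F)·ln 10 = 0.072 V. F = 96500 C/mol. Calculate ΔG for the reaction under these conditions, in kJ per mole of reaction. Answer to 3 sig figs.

−385 kJ/mol

E°cell = +0.91 − (−1.17) = +2.08 V; the balanced reaction transfers n = 2 electrons.
Q = [Mn2+(aq)] / [Pd2+(aq)] = 232, so log Q = 2.365 and E = +2.08 − (0.072/2)(2.365) = +1.9949 V.
Finally ΔG = −nFE = −(2)(96500 C/mol)(+1.9949 V) = −385 kJ/mol.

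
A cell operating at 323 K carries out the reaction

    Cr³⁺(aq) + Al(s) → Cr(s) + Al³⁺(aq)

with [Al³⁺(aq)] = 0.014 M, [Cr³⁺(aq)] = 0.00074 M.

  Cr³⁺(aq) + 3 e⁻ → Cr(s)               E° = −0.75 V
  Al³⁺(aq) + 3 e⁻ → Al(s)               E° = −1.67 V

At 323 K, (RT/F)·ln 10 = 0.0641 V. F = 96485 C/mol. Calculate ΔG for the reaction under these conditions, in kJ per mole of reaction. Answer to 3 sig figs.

E°cell = −0.75 − (−1.67) = +0.92 V; the balanced reaction transfers n = 3 electrons.
Q = [Al³⁺(aq)] / [Cr³⁺(aq)] = 18.9, so log Q = 1.277 and E = +0.92 − (0.0641/3)(1.277) = +0.8927 V.
ΔG = −nFE = −(3)(96485)(+0.8927) J/mol = −258 kJ/mol.

−258 kJ/mol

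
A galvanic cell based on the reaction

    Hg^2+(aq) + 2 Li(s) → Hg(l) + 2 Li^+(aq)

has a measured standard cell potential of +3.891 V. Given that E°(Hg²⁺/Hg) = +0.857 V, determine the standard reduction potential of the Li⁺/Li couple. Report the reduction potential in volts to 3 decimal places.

−3.034 V

In the reaction as written the Hg²⁺/Hg couple is reduced (cathode) and Li⁺/Li is oxidized (anode), so E°cell = E°(Hg²⁺/Hg) − E°(Li⁺/Li).
E°(Li⁺/Li) = E°(cathode) − E°cell = +0.857 − (+3.891) = −3.034 V.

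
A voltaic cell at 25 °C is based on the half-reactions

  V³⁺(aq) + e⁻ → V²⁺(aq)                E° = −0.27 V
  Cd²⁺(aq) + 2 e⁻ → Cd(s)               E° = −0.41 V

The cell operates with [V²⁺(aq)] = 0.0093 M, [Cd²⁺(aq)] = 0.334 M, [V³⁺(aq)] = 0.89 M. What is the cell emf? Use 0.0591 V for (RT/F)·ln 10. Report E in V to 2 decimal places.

Since E°(V³⁺/V²⁺) > E°(Cd²⁺/Cd), V³⁺/V²⁺ serves as the cathode.
E°cell = −0.27 − (−0.41) = +0.14 V, with n = 2 electrons transferred.
For the overall reaction 2 V³⁺(aq) + Cd(s) → 2 V²⁺(aq) + Cd²⁺(aq), Q = ([V²⁺(aq)]^2·[Cd²⁺(aq)]) / [V³⁺(aq)]^2 = 3.65×10^−5, giving log Q = −4.438.
Applying E = E° − (RT ln10/nF)·log Q gives +0.14 − (0.0591/2)(−4.438) = +0.27 V.

+0.27 V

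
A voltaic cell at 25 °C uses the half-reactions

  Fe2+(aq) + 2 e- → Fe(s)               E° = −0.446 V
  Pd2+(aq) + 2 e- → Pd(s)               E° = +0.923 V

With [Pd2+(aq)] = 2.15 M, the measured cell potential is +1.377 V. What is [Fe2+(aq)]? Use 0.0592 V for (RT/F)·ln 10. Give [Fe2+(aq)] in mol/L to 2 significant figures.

1.2 M

With Pd²⁺/Pd at the cathode and Fe²⁺/Fe at the anode, E°cell = +0.923 − (−0.446) = +1.369 V (n = 2).
Rearranging E = E° − (0.0592/n)·log Q gives log Q = 2(+1.369 − (+1.377))/0.0592 = −0.270.
The balanced reaction is Pd2+(aq) + Fe(s) → Pd(s) + Fe2+(aq), so Q = [Fe2+(aq)] / [Pd2+(aq)].
Isolating [Fe2+(aq)] in Q = 10^{−0.270} yields log [Fe2+(aq)] = 0.062, i.e. 1.2 M.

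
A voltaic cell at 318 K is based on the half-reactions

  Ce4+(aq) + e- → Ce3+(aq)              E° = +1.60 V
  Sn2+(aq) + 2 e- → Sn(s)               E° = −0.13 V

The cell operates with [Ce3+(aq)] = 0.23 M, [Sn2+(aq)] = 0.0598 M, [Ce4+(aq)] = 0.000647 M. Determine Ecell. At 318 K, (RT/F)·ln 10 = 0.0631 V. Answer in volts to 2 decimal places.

The Ce⁴⁺/Ce³⁺ couple has the more positive E°, so it is the cathode; Sn²⁺/Sn is the anode.
E°cell = E°cat − E°an = +1.60 − (−0.13) = +1.73 V; n = 2.
Balancing gives 2 Ce4+(aq) + Sn(s) → 2 Ce3+(aq) + Sn2+(aq); hence Q = ([Ce3+(aq)]^2·[Sn2+(aq)]) / [Ce4+(aq)]^2 = 7.56×10^3 (log Q = 3.878).
E = E° − (0.0631/n)·log Q = +1.73 − (0.0631/2)(3.878) = +1.61 V.

+1.61 V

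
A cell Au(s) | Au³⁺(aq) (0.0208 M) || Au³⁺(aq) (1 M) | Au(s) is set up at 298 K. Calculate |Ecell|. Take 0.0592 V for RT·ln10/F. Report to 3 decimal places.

0.033 V

For a concentration cell E°cell = 0, since both electrodes use the same couple.
The compartment with the higher Au³⁺(aq) concentration (1 M) acts as the cathode; ions are reduced there and produced at the dilute (0.0208 M) anode.
With n = 3, Ecell = −(0.0592/3)·log([dilute]/[conc]) = −(0.0592/3)·log(0.0208/1) = +0.033 V.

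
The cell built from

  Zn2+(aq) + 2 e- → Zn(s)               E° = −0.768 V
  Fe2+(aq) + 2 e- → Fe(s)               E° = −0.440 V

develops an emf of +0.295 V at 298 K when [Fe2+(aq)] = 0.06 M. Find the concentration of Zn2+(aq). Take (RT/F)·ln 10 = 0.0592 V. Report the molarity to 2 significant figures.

0.78 M

With Fe²⁺/Fe at the cathode and Zn²⁺/Zn at the anode, E°cell = −0.440 − (−0.768) = +0.328 V (n = 2).
Rearranging E = E° − (0.0592/n)·log Q gives log Q = 2(+0.328 − (+0.295))/0.0592 = 1.115.
For Fe2+(aq) + Zn(s) → Fe(s) + Zn2+(aq), the reaction quotient is Q = [Zn2+(aq)] / [Fe2+(aq)].
Solving for the unknown gives log [Zn2+(aq)] = −0.107, so [Zn2+(aq)] ≈ 0.78 M.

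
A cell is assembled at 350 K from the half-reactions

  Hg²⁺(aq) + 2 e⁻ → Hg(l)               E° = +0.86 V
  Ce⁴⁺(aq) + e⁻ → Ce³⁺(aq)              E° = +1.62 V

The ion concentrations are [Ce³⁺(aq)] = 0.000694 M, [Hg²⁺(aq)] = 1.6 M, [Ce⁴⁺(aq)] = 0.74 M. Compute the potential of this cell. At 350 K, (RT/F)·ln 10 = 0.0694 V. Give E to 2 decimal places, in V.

+0.96 V

Ce⁴⁺/Ce³⁺ is reduced (cathode, E° = +1.62 V) and Hg²⁺/Hg is oxidized (anode).
The standard potential is +1.62 − (+0.86) = +0.76 V and the balanced reaction transfers n = 2 electrons.
Balancing gives 2 Ce⁴⁺(aq) + Hg(l) → 2 Ce³⁺(aq) + Hg²⁺(aq); hence Q = ([Ce³⁺(aq)]^2·[Hg²⁺(aq)]) / [Ce⁴⁺(aq)]^2 = 1.41×10^−6 (log Q = −5.852).
By the Nernst equation, E = +0.76 − (0.0694/2)·(−5.852) = +0.96 V.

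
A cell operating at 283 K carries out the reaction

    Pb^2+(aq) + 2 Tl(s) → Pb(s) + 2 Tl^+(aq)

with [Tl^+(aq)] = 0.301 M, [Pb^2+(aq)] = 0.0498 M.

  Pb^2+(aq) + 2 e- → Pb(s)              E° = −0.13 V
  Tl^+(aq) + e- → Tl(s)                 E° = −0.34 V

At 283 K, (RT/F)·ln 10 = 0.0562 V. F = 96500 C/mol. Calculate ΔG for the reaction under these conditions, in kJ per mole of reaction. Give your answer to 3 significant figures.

With Pb²⁺/Pb reduced at the cathode, E°cell = −0.13 − (−0.34) = +0.21 V and n = 2.
Q = [Tl^+(aq)]^2 / [Pb^2+(aq)] = 1.82, so log Q = 0.260 and E = +0.21 − (0.0562/2)(0.260) = +0.2027 V.
ΔG = −nFE = −(2)(96500)(+0.2027) J/mol = −39.1 kJ/mol.

−39.1 kJ/mol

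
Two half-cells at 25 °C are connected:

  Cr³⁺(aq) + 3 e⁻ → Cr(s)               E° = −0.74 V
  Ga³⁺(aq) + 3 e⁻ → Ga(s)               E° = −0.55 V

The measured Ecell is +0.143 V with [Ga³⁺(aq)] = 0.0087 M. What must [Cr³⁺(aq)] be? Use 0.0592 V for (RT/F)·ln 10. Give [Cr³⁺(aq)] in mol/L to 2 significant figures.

With Ga³⁺/Ga at the cathode and Cr³⁺/Cr at the anode, E°cell = −0.55 − (−0.74) = +0.19 V (n = 3).
Since E = E° − (0.0592/n)·log Q, log Q = n(E° − E)/0.0592 = 2.382.
Balancing electrons gives Ga³⁺(aq) + Cr(s) → Ga(s) + Cr³⁺(aq); thus Q = [Cr³⁺(aq)] / [Ga³⁺(aq)].
Substituting the known concentrations and solving, log [Cr³⁺(aq)] = 0.322 and [Cr³⁺(aq)] = 2.1 M.

2.1 M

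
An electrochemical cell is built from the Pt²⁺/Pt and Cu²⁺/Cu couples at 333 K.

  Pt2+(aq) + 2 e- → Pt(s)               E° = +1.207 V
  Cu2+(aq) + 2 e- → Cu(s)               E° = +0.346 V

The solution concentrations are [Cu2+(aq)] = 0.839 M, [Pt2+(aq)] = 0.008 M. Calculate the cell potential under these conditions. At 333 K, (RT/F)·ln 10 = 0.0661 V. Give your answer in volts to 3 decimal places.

+0.794 V

Pt²⁺/Pt is reduced (cathode, E° = +1.207 V) and Cu²⁺/Cu is oxidized (anode).
The standard potential is +1.207 − (+0.346) = +0.861 V and the balanced reaction transfers n = 2 electrons.
The balanced reaction is Pt2+(aq) + Cu(s) → Pt(s) + Cu2+(aq), so Q = [Cu2+(aq)] / [Pt2+(aq)] = 105 and log Q = 2.021.
Applying E = E° − (RT ln10/nF)·log Q gives +0.861 − (0.0661/2)(2.021) = +0.794 V.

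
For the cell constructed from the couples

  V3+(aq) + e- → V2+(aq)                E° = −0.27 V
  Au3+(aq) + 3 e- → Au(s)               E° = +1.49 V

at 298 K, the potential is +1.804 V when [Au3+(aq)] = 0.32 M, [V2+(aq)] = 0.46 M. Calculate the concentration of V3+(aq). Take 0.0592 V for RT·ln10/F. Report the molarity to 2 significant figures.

0.057 M

The Au³⁺/Au couple has the larger reduction potential, so it is the cathode: E°cell = +1.49 − (−0.27) = +1.76 V and n = 3.
From the Nernst equation, log Q = n(E° − E)/0.0592 = 3·(+1.76 − (+1.804))/0.0592 = −2.230.
Balancing electrons gives Au3+(aq) + 3 V2+(aq) → Au(s) + 3 V3+(aq); thus Q = [V3+(aq)]^3 / ([Au3+(aq)]·[V2+(aq)]^3).
Solving for the unknown gives log [V3+(aq)] = −1.246, so [V3+(aq)] ≈ 0.057 M.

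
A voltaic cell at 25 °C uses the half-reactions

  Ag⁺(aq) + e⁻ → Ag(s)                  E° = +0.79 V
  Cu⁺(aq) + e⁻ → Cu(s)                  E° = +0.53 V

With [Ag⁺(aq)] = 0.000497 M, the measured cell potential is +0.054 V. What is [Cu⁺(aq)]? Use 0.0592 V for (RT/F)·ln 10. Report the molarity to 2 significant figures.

Ag⁺/Ag is the cathode (higher E°); E°cell = +0.79 − (+0.53) = +0.26 V with n = 1.
Rearranging E = E° − (0.0592/n)·log Q gives log Q = 1(+0.26 − (+0.054))/0.0592 = 3.480.
Balancing electrons gives Ag⁺(aq) + Cu(s) → Ag(s) + Cu⁺(aq); thus Q = [Cu⁺(aq)] / [Ag⁺(aq)].
Substituting the known concentrations and solving, log [Cu⁺(aq)] = 0.176 and [Cu⁺(aq)] = 1.5 M.

1.5 M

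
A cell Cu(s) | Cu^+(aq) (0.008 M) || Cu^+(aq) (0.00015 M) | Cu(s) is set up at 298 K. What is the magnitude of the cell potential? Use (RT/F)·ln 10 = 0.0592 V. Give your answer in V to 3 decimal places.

0.102 V

For a concentration cell E°cell = 0, since both electrodes use the same couple.
The compartment with the higher Cu^+(aq) concentration (0.008 M) acts as the cathode; ions are reduced there and produced at the dilute (0.00015 M) anode.
With n = 1, Ecell = −(0.0592/1)·log([dilute]/[conc]) = −(0.0592/1)·log(0.00015/0.008) = +0.102 V.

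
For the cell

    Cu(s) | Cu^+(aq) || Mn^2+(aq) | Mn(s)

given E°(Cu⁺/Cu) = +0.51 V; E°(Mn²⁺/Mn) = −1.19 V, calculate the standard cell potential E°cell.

By convention the left-hand electrode in cell notation is the anode (oxidation) and the right-hand electrode is the cathode (reduction).
E°cell = E°(right) − E°(left) = −1.19 − (+0.51) = −1.70 V.
The negative sign shows that, as written, the cell would require an external voltage to drive the reaction.

−1.70 V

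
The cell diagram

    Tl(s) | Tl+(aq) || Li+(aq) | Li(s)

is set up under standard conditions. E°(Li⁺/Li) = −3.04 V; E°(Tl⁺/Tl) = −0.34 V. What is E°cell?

−2.70 V

By convention the left-hand electrode in cell notation is the anode (oxidation) and the right-hand electrode is the cathode (reduction).
E°cell = E°(right) − E°(left) = −3.04 − (−0.34) = −2.70 V.
The negative sign shows that, as written, the cell would require an external voltage to drive the reaction.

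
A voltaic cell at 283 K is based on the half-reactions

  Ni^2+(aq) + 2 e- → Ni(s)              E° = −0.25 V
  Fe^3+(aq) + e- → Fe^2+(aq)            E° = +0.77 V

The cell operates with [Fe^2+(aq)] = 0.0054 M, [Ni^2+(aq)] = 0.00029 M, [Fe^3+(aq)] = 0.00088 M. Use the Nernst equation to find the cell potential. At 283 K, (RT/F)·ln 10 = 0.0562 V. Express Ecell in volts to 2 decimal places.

+1.08 V

Since E°(Fe³⁺/Fe²⁺) > E°(Ni²⁺/Ni), Fe³⁺/Fe²⁺ serves as the cathode.
The standard potential is +0.77 − (−0.25) = +1.02 V and the balanced reaction transfers n = 2 electrons.
For the overall reaction 2 Fe^3+(aq) + Ni(s) → 2 Fe^2+(aq) + Ni^2+(aq), Q = ([Fe^2+(aq)]^2·[Ni^2+(aq)]) / [Fe^3+(aq)]^2 = 0.0109, giving log Q = −1.962.
By the Nernst equation, E = +1.02 − (0.0562/2)·(−1.962) = +1.08 V.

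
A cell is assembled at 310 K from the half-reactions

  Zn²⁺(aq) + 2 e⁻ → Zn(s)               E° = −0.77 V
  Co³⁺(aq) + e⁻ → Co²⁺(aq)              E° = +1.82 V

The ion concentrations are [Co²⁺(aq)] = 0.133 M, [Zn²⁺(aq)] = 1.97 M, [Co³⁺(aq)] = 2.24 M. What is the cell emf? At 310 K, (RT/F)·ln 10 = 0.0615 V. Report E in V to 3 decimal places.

+2.656 V

The Co³⁺/Co²⁺ couple has the more positive E°, so it is the cathode; Zn²⁺/Zn is the anode.
The standard potential is +1.82 − (−0.77) = +2.59 V and the balanced reaction transfers n = 2 electrons.
The balanced reaction is 2 Co³⁺(aq) + Zn(s) → 2 Co²⁺(aq) + Zn²⁺(aq), so Q = ([Co²⁺(aq)]^2·[Zn²⁺(aq)]) / [Co³⁺(aq)]^2 = 0.00695 and log Q = −2.158.
E = E° − (0.0615/n)·log Q = +2.59 − (0.0615/2)(−2.158) = +2.656 V.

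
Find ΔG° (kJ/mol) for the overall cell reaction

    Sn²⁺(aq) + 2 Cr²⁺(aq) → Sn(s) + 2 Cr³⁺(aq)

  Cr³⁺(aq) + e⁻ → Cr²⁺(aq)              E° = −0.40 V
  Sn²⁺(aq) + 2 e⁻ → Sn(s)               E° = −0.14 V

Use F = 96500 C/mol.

In the reaction as written Sn²⁺(aq) is reduced, so the Sn²⁺/Sn couple is the cathode and Cr³⁺/Cr²⁺ is the anode.
E°cell = −0.14 − (−0.40) = +0.26 V; balancing electrons gives n = 2.
ΔG° = −nFE°cell = −(2)(96500)(+0.26) J/mol = −50.2 kJ/mol.

−50.2 kJ/mol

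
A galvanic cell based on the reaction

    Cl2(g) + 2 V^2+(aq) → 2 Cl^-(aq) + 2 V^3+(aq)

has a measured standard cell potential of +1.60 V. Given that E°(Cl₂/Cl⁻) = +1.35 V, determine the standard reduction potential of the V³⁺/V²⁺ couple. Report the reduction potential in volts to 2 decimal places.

−0.25 V

In the reaction as written the Cl₂/Cl⁻ couple is reduced (cathode) and V³⁺/V²⁺ is oxidized (anode), so E°cell = E°(Cl₂/Cl⁻) − E°(V³⁺/V²⁺).
E°(V³⁺/V²⁺) = E°(cathode) − E°cell = +1.35 − (+1.60) = −0.25 V.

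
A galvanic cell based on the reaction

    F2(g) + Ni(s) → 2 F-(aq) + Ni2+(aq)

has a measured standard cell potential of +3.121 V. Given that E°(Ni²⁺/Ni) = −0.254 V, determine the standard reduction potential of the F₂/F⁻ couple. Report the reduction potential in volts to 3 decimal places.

+2.867 V

In the reaction as written the F₂/F⁻ couple is reduced (cathode) and Ni²⁺/Ni is oxidized (anode), so E°cell = E°(F₂/F⁻) − E°(Ni²⁺/Ni).
E°(F₂/F⁻) = E°cell + E°(anode) = +3.121 + (−0.254) = +2.867 V.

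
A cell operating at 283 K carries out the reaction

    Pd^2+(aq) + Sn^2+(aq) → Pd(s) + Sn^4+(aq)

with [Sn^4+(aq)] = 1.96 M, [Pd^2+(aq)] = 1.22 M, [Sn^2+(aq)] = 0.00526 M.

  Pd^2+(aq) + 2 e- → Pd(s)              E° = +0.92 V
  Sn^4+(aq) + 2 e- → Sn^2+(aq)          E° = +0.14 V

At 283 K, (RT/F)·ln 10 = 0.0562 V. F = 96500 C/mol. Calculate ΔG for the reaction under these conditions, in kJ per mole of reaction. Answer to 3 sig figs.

−137 kJ/mol

E°cell = +0.92 − (+0.14) = +0.78 V; the balanced reaction transfers n = 2 electrons.
Q = [Sn^4+(aq)] / ([Pd^2+(aq)]·[Sn^2+(aq)]) = 305, so log Q = 2.485 and E = +0.78 − (0.0562/2)(2.485) = +0.7102 V.
ΔG = −nFE = −(2)(96500)(+0.7102) J/mol = −137 kJ/mol.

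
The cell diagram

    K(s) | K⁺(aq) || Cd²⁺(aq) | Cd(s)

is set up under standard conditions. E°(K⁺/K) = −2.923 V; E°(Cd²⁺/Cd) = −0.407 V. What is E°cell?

By convention the left-hand electrode in cell notation is the anode (oxidation) and the right-hand electrode is the cathode (reduction).
E°cell = E°(right) − E°(left) = −0.407 − (−2.923) = +2.516 V.

+2.516 V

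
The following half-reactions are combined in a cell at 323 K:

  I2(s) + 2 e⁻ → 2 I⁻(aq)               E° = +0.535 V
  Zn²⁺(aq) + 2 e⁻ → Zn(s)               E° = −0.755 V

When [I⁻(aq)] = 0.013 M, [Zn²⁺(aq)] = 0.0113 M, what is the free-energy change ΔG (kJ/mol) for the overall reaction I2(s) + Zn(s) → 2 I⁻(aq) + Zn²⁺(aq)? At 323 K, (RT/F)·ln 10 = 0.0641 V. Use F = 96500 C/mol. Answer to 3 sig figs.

The standard cell potential is +0.535 − (−0.755) = +1.290 V, with n = 2 electrons in the balanced equation.
Here Q = [I⁻(aq)]^2·[Zn²⁺(aq)] = 1.91×10^−6 (log Q = −5.719), giving E = +1.290 − (0.0641/2)·(−5.719) = +1.4733 V.
Then ΔG = −nFE = −2 × 96500 × +1.4733 J/mol = −284 kJ/mol.

−284 kJ/mol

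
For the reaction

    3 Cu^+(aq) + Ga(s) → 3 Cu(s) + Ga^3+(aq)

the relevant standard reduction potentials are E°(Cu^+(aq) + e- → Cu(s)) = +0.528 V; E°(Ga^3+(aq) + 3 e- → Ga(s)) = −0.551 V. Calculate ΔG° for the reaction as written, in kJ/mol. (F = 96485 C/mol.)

In the reaction as written Cu^+(aq) is reduced, so the Cu⁺/Cu couple is the cathode and Ga³⁺/Ga is the anode.
E°cell = +0.528 − (−0.551) = +1.079 V; balancing electrons gives n = 3.
ΔG° = −nFE°cell = −(3)(96485)(+1.079) J/mol = −312 kJ/mol.

−312 kJ/mol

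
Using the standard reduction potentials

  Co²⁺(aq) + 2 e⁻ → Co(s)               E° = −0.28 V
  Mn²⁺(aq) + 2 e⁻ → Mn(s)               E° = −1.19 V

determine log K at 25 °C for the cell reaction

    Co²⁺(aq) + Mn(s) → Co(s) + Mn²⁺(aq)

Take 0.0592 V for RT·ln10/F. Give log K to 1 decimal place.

The Co²⁺/Co couple is reduced (cathode); E°cell = −0.28 − (−1.19) = +0.91 V with n = 2.
At equilibrium E = 0, so log K = nE°cell / 0.0592 = (2)(+0.91) / 0.0592 = 30.7.

log K = 30.7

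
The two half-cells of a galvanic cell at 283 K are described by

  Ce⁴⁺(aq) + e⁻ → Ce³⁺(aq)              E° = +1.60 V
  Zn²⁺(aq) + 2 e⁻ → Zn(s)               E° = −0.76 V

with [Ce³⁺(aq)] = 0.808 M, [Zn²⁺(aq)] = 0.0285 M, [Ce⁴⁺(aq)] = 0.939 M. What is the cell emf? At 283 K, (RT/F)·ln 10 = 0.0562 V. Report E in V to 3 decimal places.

Since E°(Ce⁴⁺/Ce³⁺) > E°(Zn²⁺/Zn), Ce⁴⁺/Ce³⁺ serves as the cathode.
The standard potential is +1.60 − (−0.76) = +2.36 V and the balanced reaction transfers n = 2 electrons.
For the overall reaction 2 Ce⁴⁺(aq) + Zn(s) → 2 Ce³⁺(aq) + Zn²⁺(aq), Q = ([Ce³⁺(aq)]^2·[Zn²⁺(aq)]) / [Ce⁴⁺(aq)]^2 = 0.0211, giving log Q = −1.676.
By the Nernst equation, E = +2.36 − (0.0562/2)·(−1.676) = +2.407 V.

+2.407 V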